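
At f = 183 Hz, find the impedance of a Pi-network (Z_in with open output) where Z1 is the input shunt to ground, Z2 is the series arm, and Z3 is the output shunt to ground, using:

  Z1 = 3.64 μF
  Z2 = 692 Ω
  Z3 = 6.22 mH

Step 1 — Angular frequency: ω = 2π·f = 2π·183 = 1150 rad/s.
Step 2 — Component impedances:
  Z1: Z = 1/(jωC) = -j/(ω·C) = 0 - j238.9 Ω
  Z2: Z = R = 692 Ω
  Z3: Z = jωL = j·1150·0.00622 = 0 + j7.152 Ω
Step 3 — With open output, the series arm Z2 and the output shunt Z3 appear in series to ground: Z2 + Z3 = 692 + j7.152 Ω.
Step 4 — Parallel with input shunt Z1: Z_in = Z1 || (Z2 + Z3) = 74.17 - j214.1 Ω = 226.6∠-70.9° Ω.

Z = 74.17 - j214.1 Ω = 226.6∠-70.9° Ω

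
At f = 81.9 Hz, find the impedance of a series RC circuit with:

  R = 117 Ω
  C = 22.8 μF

Step 1 — Angular frequency: ω = 2π·f = 2π·81.9 = 514.6 rad/s.
Step 2 — Component impedances:
  R: Z = R = 117 Ω
  C: Z = 1/(jωC) = -j/(ω·C) = 0 - j85.23 Ω
Step 3 — Series combination: Z_total = R + C = 117 - j85.23 Ω = 144.8∠-36.1° Ω.

Z = 117 - j85.23 Ω = 144.8∠-36.1° Ω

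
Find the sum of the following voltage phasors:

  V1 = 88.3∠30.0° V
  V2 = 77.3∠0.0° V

Step 1 — Convert each phasor to rectangular form:
  V1 = 88.3·(cos(30.0°) + j·sin(30.0°)) = 76.47 + j44.15 V
  V2 = 77.3·(cos(0.0°) + j·sin(0.0°)) = 77.3 V
Step 2 — Sum components: V_total = 153.8 + j44.15 V.
Step 3 — Convert to polar: |V_total| = 160 V, ∠V_total = 16.0°.

V_total = 160∠16.0° V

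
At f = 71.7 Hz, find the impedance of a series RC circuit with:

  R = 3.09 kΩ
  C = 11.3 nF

Step 1 — Angular frequency: ω = 2π·f = 2π·71.7 = 450.5 rad/s.
Step 2 — Component impedances:
  R: Z = R = 3090 Ω
  C: Z = 1/(jωC) = -j/(ω·C) = 0 - j1.964e+05 Ω
Step 3 — Series combination: Z_total = R + C = 3090 - j1.964e+05 Ω = 1.965e+05∠-89.1° Ω.

Z = 3090 - j1.964e+05 Ω = 1.965e+05∠-89.1° Ω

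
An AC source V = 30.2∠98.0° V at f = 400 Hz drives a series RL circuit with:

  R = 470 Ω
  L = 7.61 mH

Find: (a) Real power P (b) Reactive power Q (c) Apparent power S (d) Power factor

Step 1 — Angular frequency: ω = 2π·f = 2π·400 = 2513 rad/s.
Step 2 — Component impedances:
  R: Z = R = 470 Ω
  L: Z = jωL = j·2513·0.00761 = 0 + j19.13 Ω
Step 3 — Series combination: Z_total = R + L = 470 + j19.13 Ω = 470.4∠2.3° Ω.
Step 4 — Source phasor: V = 30.2∠98.0° V = -4.203 + j29.91 V.
Step 5 — Current: I = V / Z = -0.006343 + j0.06389 A = 0.0642∠95.7° A.
Step 6 — Complex power: S = V·I* = 1.937 + j0.07884 VA.
Step 7 — Real power: P = Re(S) = 1.937 W.
Step 8 — Reactive power: Q = Im(S) = 0.07884 VAR.
Step 9 — Apparent power: |S| = 1.939 VA.
Step 10 — Power factor: PF = P/|S| = 0.9992 (lagging).

(a) P = 1.937 W  (b) Q = 0.07884 VAR  (c) S = 1.939 VA  (d) PF = 0.9992 (lagging)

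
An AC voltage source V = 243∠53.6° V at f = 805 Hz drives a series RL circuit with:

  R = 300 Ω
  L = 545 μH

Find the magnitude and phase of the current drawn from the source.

Step 1 — Angular frequency: ω = 2π·f = 2π·805 = 5058 rad/s.
Step 2 — Component impedances:
  R: Z = R = 300 Ω
  L: Z = jωL = j·5058·0.000545 = 0 + j2.757 Ω
Step 3 — Series combination: Z_total = R + L = 300 + j2.757 Ω = 300∠0.5° Ω.
Step 4 — Source phasor: V = 243∠53.6° V = 144.2 + j195.6 V.
Step 5 — Ohm's law: I = V / Z_total = (144.2 + j195.6) / (300 + j2.757) = 0.4866 + j0.6475 A.
Step 6 — Convert to polar: |I| = 0.81 A, ∠I = 53.1°.

I = 0.81∠53.1° A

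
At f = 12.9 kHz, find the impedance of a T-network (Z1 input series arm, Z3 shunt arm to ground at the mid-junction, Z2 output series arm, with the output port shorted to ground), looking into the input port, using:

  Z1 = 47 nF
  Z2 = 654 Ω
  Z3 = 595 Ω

Step 1 — Angular frequency: ω = 2π·f = 2π·1.29e+04 = 8.105e+04 rad/s.
Step 2 — Component impedances:
  Z1: Z = 1/(jωC) = -j/(ω·C) = 0 - j262.5 Ω
  Z2: Z = R = 654 Ω
  Z3: Z = R = 595 Ω
Step 3 — With the output port shorted to ground, the output series arm Z2 runs from the junction to ground; the shunt arm Z3 also runs from the junction to ground. They appear in parallel: Z3 || Z2 = 311.6 Ω.
Step 4 — Series with input arm Z1: Z_in = Z1 + (Z3 || Z2) = 311.6 - j262.5 Ω = 407.4∠-40.1° Ω.

Z = 311.6 - j262.5 Ω = 407.4∠-40.1° Ω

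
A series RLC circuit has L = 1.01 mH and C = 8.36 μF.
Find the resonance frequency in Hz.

Step 1 — Resonance condition Im(Z)=0 gives ω₀ = 1/√(LC).
Step 2 — ω₀ = 1/√(0.00101·8.36e-06) = 1.088e+04 rad/s.
Step 3 — f₀ = ω₀/(2π) = 1732 Hz.

f₀ = 1732 Hz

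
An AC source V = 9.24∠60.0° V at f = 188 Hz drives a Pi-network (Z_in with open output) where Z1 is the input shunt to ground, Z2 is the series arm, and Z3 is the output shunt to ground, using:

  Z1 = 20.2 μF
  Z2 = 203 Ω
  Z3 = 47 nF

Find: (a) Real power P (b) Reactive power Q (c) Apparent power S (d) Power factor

Step 1 — Angular frequency: ω = 2π·f = 2π·188 = 1181 rad/s.
Step 2 — Component impedances:
  Z1: Z = 1/(jωC) = -j/(ω·C) = 0 - j41.91 Ω
  Z2: Z = R = 203 Ω
  Z3: Z = 1/(jωC) = -j/(ω·C) = 0 - j1.801e+04 Ω
Step 3 — With open output, the series arm Z2 and the output shunt Z3 appear in series to ground: Z2 + Z3 = 203 - j1.801e+04 Ω.
Step 4 — Parallel with input shunt Z1: Z_in = Z1 || (Z2 + Z3) = 0.001094 - j41.81 Ω = 41.81∠-90.0° Ω.
Step 5 — Source phasor: V = 9.24∠60.0° V = 4.62 + j8.002 V.
Step 6 — Current: I = V / Z = -0.1914 + j0.1105 A = 0.221∠150.0° A.
Step 7 — Complex power: S = V·I* = 5.341e-05 - j2.042 VA.
Step 8 — Real power: P = Re(S) = 5.341e-05 W.
Step 9 — Reactive power: Q = Im(S) = -2.042 VAR.
Step 10 — Apparent power: |S| = 2.042 VA.
Step 11 — Power factor: PF = P/|S| = 2.616e-05 (leading).

(a) P = 5.341e-05 W  (b) Q = -2.042 VAR  (c) S = 2.042 VA  (d) PF = 2.616e-05 (leading)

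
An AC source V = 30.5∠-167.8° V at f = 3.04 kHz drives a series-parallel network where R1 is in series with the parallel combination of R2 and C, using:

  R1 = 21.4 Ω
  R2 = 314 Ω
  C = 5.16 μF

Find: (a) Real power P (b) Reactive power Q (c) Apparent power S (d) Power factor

Step 1 — Angular frequency: ω = 2π·f = 2π·3040 = 1.91e+04 rad/s.
Step 2 — Component impedances:
  R1: Z = R = 21.4 Ω
  R2: Z = R = 314 Ω
  C: Z = 1/(jωC) = -j/(ω·C) = 0 - j10.15 Ω
Step 3 — Parallel branch: R2 || C = 1/(1/R2 + 1/C) = 0.3275 - j10.14 Ω.
Step 4 — Series with R1: Z_total = R1 + (R2 || C) = 21.73 - j10.14 Ω = 23.98∠-25.0° Ω.
Step 5 — Source phasor: V = 30.5∠-167.8° V = -29.81 - j6.445 V.
Step 6 — Current: I = V / Z = -1.013 - j0.7693 A = 1.272∠-142.8° A.
Step 7 — Complex power: S = V·I* = 35.16 - j16.4 VA.
Step 8 — Real power: P = Re(S) = 35.16 W.
Step 9 — Reactive power: Q = Im(S) = -16.4 VAR.
Step 10 — Apparent power: |S| = 38.8 VA.
Step 11 — Power factor: PF = P/|S| = 0.9062 (leading).

(a) P = 35.16 W  (b) Q = -16.4 VAR  (c) S = 38.8 VA  (d) PF = 0.9062 (leading)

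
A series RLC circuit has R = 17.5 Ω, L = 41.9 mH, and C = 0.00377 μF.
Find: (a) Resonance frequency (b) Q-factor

Step 1 — Resonance condition Im(Z)=0 gives ω₀ = 1/√(LC).
Step 2 — ω₀ = 1/√(0.0419·3.77e-09) = 7.957e+04 rad/s.
Step 3 — f₀ = ω₀/(2π) = 1.266e+04 Hz.
Step 4 — Series Q: Q = ω₀L/R = 7.957e+04·0.0419/17.5 = 190.5.

(a) f₀ = 1.266e+04 Hz  (b) Q = 190.5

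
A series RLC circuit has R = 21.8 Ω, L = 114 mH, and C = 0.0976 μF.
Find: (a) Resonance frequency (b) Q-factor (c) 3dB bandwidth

Step 1 — Resonance condition Im(Z)=0 gives ω₀ = 1/√(LC).
Step 2 — ω₀ = 1/√(0.114·9.76e-08) = 9480 rad/s.
Step 3 — f₀ = ω₀/(2π) = 1509 Hz.
Step 4 — Series Q: Q = ω₀L/R = 9480·0.114/21.8 = 49.58.
Step 5 — 3dB bandwidth: Δω = ω₀/Q = 191.2 rad/s; BW = Δω/(2π) = 30.43 Hz.

(a) f₀ = 1509 Hz  (b) Q = 49.58  (c) BW = 30.43 Hz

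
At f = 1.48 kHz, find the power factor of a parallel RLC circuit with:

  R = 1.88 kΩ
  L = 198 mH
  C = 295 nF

Step 1 — Angular frequency: ω = 2π·f = 2π·1480 = 9299 rad/s.
Step 2 — Component impedances:
  R: Z = R = 1880 Ω
  L: Z = jωL = j·9299·0.198 = 0 + j1841 Ω
  C: Z = 1/(jωC) = -j/(ω·C) = 0 - j364.5 Ω
Step 3 — Parallel combination: 1/Z_total = 1/R + 1/L + 1/C; Z_total = 103.8 - j429.4 Ω = 441.8∠-76.4° Ω.
Step 4 — Power factor: PF = cos(φ) = Re(Z)/|Z| = 103.82/441.79 = 0.235.
Step 5 — Type: Im(Z) = -429.4 ⇒ leading (phase φ = -76.4°).

PF = 0.235 (leading, φ = -76.4°)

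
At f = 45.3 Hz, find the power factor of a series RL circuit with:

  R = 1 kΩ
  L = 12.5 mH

Step 1 — Angular frequency: ω = 2π·f = 2π·45.3 = 284.6 rad/s.
Step 2 — Component impedances:
  R: Z = R = 1000 Ω
  L: Z = jωL = j·284.6·0.0125 = 0 + j3.558 Ω
Step 3 — Series combination: Z_total = R + L = 1000 + j3.558 Ω = 1000∠0.2° Ω.
Step 4 — Power factor: PF = cos(φ) = Re(Z)/|Z| = 1000/1000 = 1.
Step 5 — Type: Im(Z) = 3.558 ⇒ lagging (phase φ = 0.2°).

PF = 1 (lagging, φ = 0.2°)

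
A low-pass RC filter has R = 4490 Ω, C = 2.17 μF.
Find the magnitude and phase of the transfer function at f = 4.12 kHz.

Step 1 — Angular frequency: ω = 2π·4120 = 2.589e+04 rad/s.
Step 2 — Transfer function: H(jω) = 1/(1 + jωRC).
Step 3 — Denominator: 1 + jωRC = 1 + j·2.589e+04·4490·2.17e-06 = 1 + j252.2.
Step 4 — H = 1.572e-05 - j0.003965.
Step 5 — Magnitude: |H| = 0.003965 (-48.0 dB); phase: φ = -89.8°.

|H| = 0.003965 (-48.0 dB), φ = -89.8°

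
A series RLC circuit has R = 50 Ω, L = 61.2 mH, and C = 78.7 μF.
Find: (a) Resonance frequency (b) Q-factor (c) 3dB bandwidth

Step 1 — Resonance: ω₀ = 1/√(LC) = 1/√(0.0612·7.87e-05) = 455.7 rad/s.
Step 2 — f₀ = ω₀/(2π) = 72.52 Hz.
Step 3 — Series Q: Q = ω₀L/R = 455.7·0.0612/50 = 0.5577.
Step 4 — Bandwidth: Δω = ω₀/Q = 817 rad/s; BW = Δω/(2π) = 130 Hz.

(a) f₀ = 72.52 Hz  (b) Q = 0.5577  (c) BW = 130 Hz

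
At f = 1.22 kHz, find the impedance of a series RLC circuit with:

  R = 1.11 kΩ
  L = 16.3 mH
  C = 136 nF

Step 1 — Angular frequency: ω = 2π·f = 2π·1220 = 7665 rad/s.
Step 2 — Component impedances:
  R: Z = R = 1110 Ω
  L: Z = jωL = j·7665·0.0163 = 0 + j124.9 Ω
  C: Z = 1/(jωC) = -j/(ω·C) = 0 - j959.2 Ω
Step 3 — Series combination: Z_total = R + L + C = 1110 - j834.3 Ω = 1389∠-36.9° Ω.

Z = 1110 - j834.3 Ω = 1389∠-36.9° Ω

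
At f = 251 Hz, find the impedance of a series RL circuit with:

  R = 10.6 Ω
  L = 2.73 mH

Step 1 — Angular frequency: ω = 2π·f = 2π·251 = 1577 rad/s.
Step 2 — Component impedances:
  R: Z = R = 10.6 Ω
  L: Z = jωL = j·1577·0.00273 = 0 + j4.305 Ω
Step 3 — Series combination: Z_total = R + L = 10.6 + j4.305 Ω = 11.44∠22.1° Ω.

Z = 10.6 + j4.305 Ω = 11.44∠22.1° Ω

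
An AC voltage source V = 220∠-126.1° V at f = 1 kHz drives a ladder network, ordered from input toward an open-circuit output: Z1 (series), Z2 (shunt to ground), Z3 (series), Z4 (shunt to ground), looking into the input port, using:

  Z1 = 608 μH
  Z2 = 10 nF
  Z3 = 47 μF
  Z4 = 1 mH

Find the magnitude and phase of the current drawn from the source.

Step 1 — Angular frequency: ω = 2π·f = 2π·1000 = 6283 rad/s.
Step 2 — Component impedances:
  Z1: Z = jωL = j·6283·0.000608 = 0 + j3.82 Ω
  Z2: Z = 1/(jωC) = -j/(ω·C) = 0 - j1.592e+04 Ω
  Z3: Z = 1/(jωC) = -j/(ω·C) = 0 - j3.386 Ω
  Z4: Z = jωL = j·6283·0.001 = 0 + j6.283 Ω
Step 3 — Ladder network (open output): work backward from the far end, alternating series and parallel combinations. Z_in = 0 + j6.718 Ω = 6.718∠90.0° Ω.
Step 4 — Source phasor: V = 220∠-126.1° V = -129.6 - j177.8 V.
Step 5 — Ohm's law: I = V / Z_total = (-129.6 - j177.8) / (0 + j6.718) = -26.46 + j19.3 A.
Step 6 — Convert to polar: |I| = 32.75 A, ∠I = 143.9°.

I = 32.75∠143.9° A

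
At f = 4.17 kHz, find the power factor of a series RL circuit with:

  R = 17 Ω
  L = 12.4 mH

Step 1 — Angular frequency: ω = 2π·f = 2π·4170 = 2.62e+04 rad/s.
Step 2 — Component impedances:
  R: Z = R = 17 Ω
  L: Z = jωL = j·2.62e+04·0.0124 = 0 + j324.9 Ω
Step 3 — Series combination: Z_total = R + L = 17 + j324.9 Ω = 325.3∠87.0° Ω.
Step 4 — Power factor: PF = cos(φ) = Re(Z)/|Z| = 17/325.34 = 0.05225.
Step 5 — Type: Im(Z) = 324.9 ⇒ lagging (phase φ = 87.0°).

PF = 0.05225 (lagging, φ = 87.0°)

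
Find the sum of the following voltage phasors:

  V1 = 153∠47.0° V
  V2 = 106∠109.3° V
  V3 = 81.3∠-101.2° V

Step 1 — Convert each phasor to rectangular form:
  V1 = 153·(cos(47.0°) + j·sin(47.0°)) = 104.3 + j111.9 V
  V2 = 106·(cos(109.3°) + j·sin(109.3°)) = -35.03 + j100 V
  V3 = 81.3·(cos(-101.2°) + j·sin(-101.2°)) = -15.79 - j79.75 V
Step 2 — Sum components: V_total = 53.52 + j132.2 V.
Step 3 — Convert to polar: |V_total| = 142.6 V, ∠V_total = 68.0°.

V_total = 142.6∠68.0° V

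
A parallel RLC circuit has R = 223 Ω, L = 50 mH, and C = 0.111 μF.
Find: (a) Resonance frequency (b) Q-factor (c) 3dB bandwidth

Step 1 — Resonance: ω₀ = 1/√(LC) = 1/√(0.05·1.11e-07) = 1.342e+04 rad/s.
Step 2 — f₀ = ω₀/(2π) = 2136 Hz.
Step 3 — Parallel Q: Q = R/(ω₀L) = 223/(1.342e+04·0.05) = 0.3323.
Step 4 — Bandwidth: Δω = ω₀/Q = 4.04e+04 rad/s; BW = Δω/(2π) = 6430 Hz.

(a) f₀ = 2136 Hz  (b) Q = 0.3323  (c) BW = 6430 Hz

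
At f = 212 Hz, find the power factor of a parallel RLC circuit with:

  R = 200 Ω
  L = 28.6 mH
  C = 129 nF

Step 1 — Angular frequency: ω = 2π·f = 2π·212 = 1332 rad/s.
Step 2 — Component impedances:
  R: Z = R = 200 Ω
  L: Z = jωL = j·1332·0.0286 = 0 + j38.1 Ω
  C: Z = 1/(jωC) = -j/(ω·C) = 0 - j5820 Ω
Step 3 — Parallel combination: 1/Z_total = 1/R + 1/L + 1/C; Z_total = 7.092 + j36.99 Ω = 37.66∠79.1° Ω.
Step 4 — Power factor: PF = cos(φ) = Re(Z)/|Z| = 7.092/37.66 = 0.1883.
Step 5 — Type: Im(Z) = 36.99 ⇒ lagging (phase φ = 79.1°).

PF = 0.1883 (lagging, φ = 79.1°)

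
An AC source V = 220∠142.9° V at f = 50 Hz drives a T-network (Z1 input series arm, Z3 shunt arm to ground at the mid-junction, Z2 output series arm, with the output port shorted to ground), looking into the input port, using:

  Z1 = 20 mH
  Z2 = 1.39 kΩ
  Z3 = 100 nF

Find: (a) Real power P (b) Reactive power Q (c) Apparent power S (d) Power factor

Step 1 — Angular frequency: ω = 2π·f = 2π·50 = 314.2 rad/s.
Step 2 — Component impedances:
  Z1: Z = jωL = j·314.2·0.02 = 0 + j6.283 Ω
  Z2: Z = R = 1390 Ω
  Z3: Z = 1/(jωC) = -j/(ω·C) = 0 - j3.183e+04 Ω
Step 3 — With the output port shorted to ground, the output series arm Z2 runs from the junction to ground; the shunt arm Z3 also runs from the junction to ground. They appear in parallel: Z3 || Z2 = 1387 - j60.58 Ω.
Step 4 — Series with input arm Z1: Z_in = Z1 + (Z3 || Z2) = 1387 - j54.3 Ω = 1388∠-2.2° Ω.
Step 5 — Source phasor: V = 220∠142.9° V = -175.5 + j132.7 V.
Step 6 — Current: I = V / Z = -0.13 + j0.09056 A = 0.1585∠145.1° A.
Step 7 — Complex power: S = V·I* = 34.83 - j1.363 VA.
Step 8 — Real power: P = Re(S) = 34.83 W.
Step 9 — Reactive power: Q = Im(S) = -1.363 VAR.
Step 10 — Apparent power: |S| = 34.86 VA.
Step 11 — Power factor: PF = P/|S| = 0.9992 (leading).

(a) P = 34.83 W  (b) Q = -1.363 VAR  (c) S = 34.86 VA  (d) PF = 0.9992 (leading)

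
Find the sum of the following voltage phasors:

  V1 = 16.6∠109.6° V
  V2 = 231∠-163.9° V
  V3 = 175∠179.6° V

Step 1 — Convert each phasor to rectangular form:
  V1 = 16.6·(cos(109.6°) + j·sin(109.6°)) = -5.568 + j15.64 V
  V2 = 231·(cos(-163.9°) + j·sin(-163.9°)) = -221.9 - j64.06 V
  V3 = 175·(cos(179.6°) + j·sin(179.6°)) = -175 + j1.222 V
Step 2 — Sum components: V_total = -402.5 - j47.2 V.
Step 3 — Convert to polar: |V_total| = 405.3 V, ∠V_total = -173.3°.

V_total = 405.3∠-173.3° V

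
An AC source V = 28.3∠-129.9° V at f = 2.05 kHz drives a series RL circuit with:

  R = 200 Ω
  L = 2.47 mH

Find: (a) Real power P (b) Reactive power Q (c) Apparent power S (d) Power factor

Step 1 — Angular frequency: ω = 2π·f = 2π·2050 = 1.288e+04 rad/s.
Step 2 — Component impedances:
  R: Z = R = 200 Ω
  L: Z = jωL = j·1.288e+04·0.00247 = 0 + j31.81 Ω
Step 3 — Series combination: Z_total = R + L = 200 + j31.81 Ω = 202.5∠9.0° Ω.
Step 4 — Source phasor: V = 28.3∠-129.9° V = -18.15 - j21.71 V.
Step 5 — Current: I = V / Z = -0.1054 - j0.09179 A = 0.1397∠-138.9° A.
Step 6 — Complex power: S = V·I* = 3.906 + j0.6213 VA.
Step 7 — Real power: P = Re(S) = 3.906 W.
Step 8 — Reactive power: Q = Im(S) = 0.6213 VAR.
Step 9 — Apparent power: |S| = 3.955 VA.
Step 10 — Power factor: PF = P/|S| = 0.9876 (lagging).

(a) P = 3.906 W  (b) Q = 0.6213 VAR  (c) S = 3.955 VA  (d) PF = 0.9876 (lagging)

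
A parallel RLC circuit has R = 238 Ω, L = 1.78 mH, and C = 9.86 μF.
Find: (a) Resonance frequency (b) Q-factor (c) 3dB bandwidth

Step 1 — Resonance: ω₀ = 1/√(LC) = 1/√(0.00178·9.86e-06) = 7548 rad/s.
Step 2 — f₀ = ω₀/(2π) = 1201 Hz.
Step 3 — Parallel Q: Q = R/(ω₀L) = 238/(7548·0.00178) = 17.71.
Step 4 — Bandwidth: Δω = ω₀/Q = 426.1 rad/s; BW = Δω/(2π) = 67.82 Hz.

(a) f₀ = 1201 Hz  (b) Q = 17.71  (c) BW = 67.82 Hz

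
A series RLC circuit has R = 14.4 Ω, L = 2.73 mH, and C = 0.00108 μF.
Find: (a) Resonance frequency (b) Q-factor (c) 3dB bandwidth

Step 1 — Resonance condition Im(Z)=0 gives ω₀ = 1/√(LC).
Step 2 — ω₀ = 1/√(0.00273·1.08e-09) = 5.824e+05 rad/s.
Step 3 — f₀ = ω₀/(2π) = 9.269e+04 Hz.
Step 4 — Series Q: Q = ω₀L/R = 5.824e+05·0.00273/14.4 = 110.4.
Step 5 — 3dB bandwidth: Δω = ω₀/Q = 5275 rad/s; BW = Δω/(2π) = 839.5 Hz.

(a) f₀ = 9.269e+04 Hz  (b) Q = 110.4  (c) BW = 839.5 Hz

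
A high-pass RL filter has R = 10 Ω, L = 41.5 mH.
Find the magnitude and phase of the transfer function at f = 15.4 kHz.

Step 1 — Angular frequency: ω = 2π·1.54e+04 = 9.676e+04 rad/s.
Step 2 — Transfer function: H(jω) = jωL/(R + jωL).
Step 3 — Numerator jωL = j·4016; denominator R + jωL = 10 + j4016.
Step 4 — H = 1 + j0.00249.
Step 5 — Magnitude: |H| = 1 (-0.0 dB); phase: φ = 0.1°.

|H| = 1 (-0.0 dB), φ = 0.1°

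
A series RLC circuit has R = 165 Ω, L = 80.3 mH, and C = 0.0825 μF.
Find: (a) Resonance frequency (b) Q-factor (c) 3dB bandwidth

Step 1 — Resonance condition Im(Z)=0 gives ω₀ = 1/√(LC).
Step 2 — ω₀ = 1/√(0.0803·8.25e-08) = 1.229e+04 rad/s.
Step 3 — f₀ = ω₀/(2π) = 1955 Hz.
Step 4 — Series Q: Q = ω₀L/R = 1.229e+04·0.0803/165 = 5.979.
Step 5 — 3dB bandwidth: Δω = ω₀/Q = 2055 rad/s; BW = Δω/(2π) = 327 Hz.

(a) f₀ = 1955 Hz  (b) Q = 5.979  (c) BW = 327 Hz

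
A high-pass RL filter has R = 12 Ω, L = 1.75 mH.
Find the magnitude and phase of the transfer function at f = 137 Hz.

Step 1 — Angular frequency: ω = 2π·137 = 860.8 rad/s.
Step 2 — Transfer function: H(jω) = jωL/(R + jωL).
Step 3 — Numerator jωL = j·1.506; denominator R + jωL = 12 + j1.506.
Step 4 — H = 0.01551 + j0.1236.
Step 5 — Magnitude: |H| = 0.1246 (-18.1 dB); phase: φ = 82.8°.

|H| = 0.1246 (-18.1 dB), φ = 82.8°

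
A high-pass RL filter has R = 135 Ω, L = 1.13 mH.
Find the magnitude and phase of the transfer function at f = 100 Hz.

Step 1 — Angular frequency: ω = 2π·100 = 628.3 rad/s.
Step 2 — Transfer function: H(jω) = jωL/(R + jωL).
Step 3 — Numerator jωL = j·0.71; denominator R + jωL = 135 + j0.71.
Step 4 — H = 2.766e-05 + j0.005259.
Step 5 — Magnitude: |H| = 0.005259 (-45.6 dB); phase: φ = 89.7°.

|H| = 0.005259 (-45.6 dB), φ = 89.7°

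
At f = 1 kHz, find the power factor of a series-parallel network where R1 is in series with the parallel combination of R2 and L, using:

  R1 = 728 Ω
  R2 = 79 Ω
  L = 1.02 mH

Step 1 — Angular frequency: ω = 2π·f = 2π·1000 = 6283 rad/s.
Step 2 — Component impedances:
  R1: Z = R = 728 Ω
  R2: Z = R = 79 Ω
  L: Z = jωL = j·6283·0.00102 = 0 + j6.409 Ω
Step 3 — Parallel branch: R2 || L = 1/(1/R2 + 1/L) = 0.5165 + j6.367 Ω.
Step 4 — Series with R1: Z_total = R1 + (R2 || L) = 728.5 + j6.367 Ω = 728.5∠0.5° Ω.
Step 5 — Power factor: PF = cos(φ) = Re(Z)/|Z| = 728.5/728.5 = 1.
Step 6 — Type: Im(Z) = 6.367 ⇒ lagging (phase φ = 0.5°).

PF = 1 (lagging, φ = 0.5°)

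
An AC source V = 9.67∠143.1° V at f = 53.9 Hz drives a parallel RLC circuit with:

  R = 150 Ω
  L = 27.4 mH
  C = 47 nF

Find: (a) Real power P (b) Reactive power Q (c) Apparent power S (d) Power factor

Step 1 — Angular frequency: ω = 2π·f = 2π·53.9 = 338.7 rad/s.
Step 2 — Component impedances:
  R: Z = R = 150 Ω
  L: Z = jωL = j·338.7·0.0274 = 0 + j9.279 Ω
  C: Z = 1/(jωC) = -j/(ω·C) = 0 - j6.283e+04 Ω
Step 3 — Parallel combination: 1/Z_total = 1/R + 1/L + 1/C; Z_total = 0.572 + j9.245 Ω = 9.263∠86.5° Ω.
Step 4 — Source phasor: V = 9.67∠143.1° V = -7.733 + j5.806 V.
Step 5 — Current: I = V / Z = 0.574 + j0.8719 A = 1.044∠56.6° A.
Step 6 — Complex power: S = V·I* = 0.6234 + j10.08 VA.
Step 7 — Real power: P = Re(S) = 0.6234 W.
Step 8 — Reactive power: Q = Im(S) = 10.08 VAR.
Step 9 — Apparent power: |S| = 10.09 VA.
Step 10 — Power factor: PF = P/|S| = 0.06175 (lagging).

(a) P = 0.6234 W  (b) Q = 10.08 VAR  (c) S = 10.09 VA  (d) PF = 0.06175 (lagging)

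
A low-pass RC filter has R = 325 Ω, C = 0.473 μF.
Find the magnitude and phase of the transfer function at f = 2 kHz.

Step 1 — Angular frequency: ω = 2π·2000 = 1.257e+04 rad/s.
Step 2 — Transfer function: H(jω) = 1/(1 + jωRC).
Step 3 — Denominator: 1 + jωRC = 1 + j·1.257e+04·325·4.73e-07 = 1 + j1.932.
Step 4 — H = 0.2113 - j0.4083.
Step 5 — Magnitude: |H| = 0.4597 (-6.8 dB); phase: φ = -62.6°.

|H| = 0.4597 (-6.8 dB), φ = -62.6°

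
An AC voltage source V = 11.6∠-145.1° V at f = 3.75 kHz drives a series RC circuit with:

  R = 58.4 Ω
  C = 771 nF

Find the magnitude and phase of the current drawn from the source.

Step 1 — Angular frequency: ω = 2π·f = 2π·3750 = 2.356e+04 rad/s.
Step 2 — Component impedances:
  R: Z = R = 58.4 Ω
  C: Z = 1/(jωC) = -j/(ω·C) = 0 - j55.05 Ω
Step 3 — Series combination: Z_total = R + C = 58.4 - j55.05 Ω = 80.25∠-43.3° Ω.
Step 4 — Source phasor: V = 11.6∠-145.1° V = -9.514 - j6.637 V.
Step 5 — Ohm's law: I = V / Z_total = (-9.514 - j6.637) / (58.4 - j55.05) = -0.02954 - j0.1415 A.
Step 6 — Convert to polar: |I| = 0.1445 A, ∠I = -101.8°.

I = 0.1445∠-101.8° A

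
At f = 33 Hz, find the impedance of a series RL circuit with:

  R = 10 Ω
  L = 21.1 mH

Step 1 — Angular frequency: ω = 2π·f = 2π·33 = 207.3 rad/s.
Step 2 — Component impedances:
  R: Z = R = 10 Ω
  L: Z = jωL = j·207.3·0.0211 = 0 + j4.375 Ω
Step 3 — Series combination: Z_total = R + L = 10 + j4.375 Ω = 10.92∠23.6° Ω.

Z = 10 + j4.375 Ω = 10.92∠23.6° Ω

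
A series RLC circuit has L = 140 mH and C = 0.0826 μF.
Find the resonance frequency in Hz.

Step 1 — Resonance condition Im(Z)=0 gives ω₀ = 1/√(LC).
Step 2 — ω₀ = 1/√(0.14·8.26e-08) = 9299 rad/s.
Step 3 — f₀ = ω₀/(2π) = 1480 Hz.

f₀ = 1480 Hz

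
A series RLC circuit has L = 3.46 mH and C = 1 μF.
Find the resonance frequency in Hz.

Step 1 — Resonance condition Im(Z)=0 gives ω₀ = 1/√(LC).
Step 2 — ω₀ = 1/√(0.00346·1e-06) = 1.7e+04 rad/s.
Step 3 — f₀ = ω₀/(2π) = 2706 Hz.

f₀ = 2706 Hz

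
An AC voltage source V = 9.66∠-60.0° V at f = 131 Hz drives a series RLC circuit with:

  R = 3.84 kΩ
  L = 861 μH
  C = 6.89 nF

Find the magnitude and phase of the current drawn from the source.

Step 1 — Angular frequency: ω = 2π·f = 2π·131 = 823.1 rad/s.
Step 2 — Component impedances:
  R: Z = R = 3840 Ω
  L: Z = jωL = j·823.1·0.000861 = 0 + j0.7087 Ω
  C: Z = 1/(jωC) = -j/(ω·C) = 0 - j1.763e+05 Ω
Step 3 — Series combination: Z_total = R + L + C = 3840 - j1.763e+05 Ω = 1.764e+05∠-88.8° Ω.
Step 4 — Source phasor: V = 9.66∠-60.0° V = 4.83 - j8.366 V.
Step 5 — Ohm's law: I = V / Z_total = (4.83 - j8.366) / (3840 - j1.763e+05) = 4.802e-05 + j2.635e-05 A.
Step 6 — Convert to polar: |I| = 5.477e-05 A, ∠I = 28.8°.

I = 5.477e-05∠28.8° A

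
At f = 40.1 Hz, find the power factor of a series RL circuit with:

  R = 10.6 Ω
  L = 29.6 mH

Step 1 — Angular frequency: ω = 2π·f = 2π·40.1 = 252 rad/s.
Step 2 — Component impedances:
  R: Z = R = 10.6 Ω
  L: Z = jωL = j·252·0.0296 = 0 + j7.458 Ω
Step 3 — Series combination: Z_total = R + L = 10.6 + j7.458 Ω = 12.96∠35.1° Ω.
Step 4 — Power factor: PF = cos(φ) = Re(Z)/|Z| = 10.6/12.96 = 0.8179.
Step 5 — Type: Im(Z) = 7.458 ⇒ lagging (phase φ = 35.1°).

PF = 0.8179 (lagging, φ = 35.1°)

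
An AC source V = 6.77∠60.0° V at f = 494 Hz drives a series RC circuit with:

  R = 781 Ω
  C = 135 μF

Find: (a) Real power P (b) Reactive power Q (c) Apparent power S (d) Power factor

Step 1 — Angular frequency: ω = 2π·f = 2π·494 = 3104 rad/s.
Step 2 — Component impedances:
  R: Z = R = 781 Ω
  C: Z = 1/(jωC) = -j/(ω·C) = 0 - j2.386 Ω
Step 3 — Series combination: Z_total = R + C = 781 - j2.386 Ω = 781∠-0.2° Ω.
Step 4 — Source phasor: V = 6.77∠60.0° V = 3.385 + j5.863 V.
Step 5 — Current: I = V / Z = 0.004311 + j0.00752 A = 0.008668∠60.2° A.
Step 6 — Complex power: S = V·I* = 0.05868 - j0.0001793 VA.
Step 7 — Real power: P = Re(S) = 0.05868 W.
Step 8 — Reactive power: Q = Im(S) = -0.0001793 VAR.
Step 9 — Apparent power: |S| = 0.05868 VA.
Step 10 — Power factor: PF = P/|S| = 1 (leading).

(a) P = 0.05868 W  (b) Q = -0.0001793 VAR  (c) S = 0.05868 VA  (d) PF = 1 (leading)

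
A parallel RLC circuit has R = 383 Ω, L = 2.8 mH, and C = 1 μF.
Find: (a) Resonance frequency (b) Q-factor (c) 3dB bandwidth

Step 1 — Resonance: ω₀ = 1/√(LC) = 1/√(0.0028·1e-06) = 1.89e+04 rad/s.
Step 2 — f₀ = ω₀/(2π) = 3008 Hz.
Step 3 — Parallel Q: Q = R/(ω₀L) = 383/(1.89e+04·0.0028) = 7.238.
Step 4 — Bandwidth: Δω = ω₀/Q = 2611 rad/s; BW = Δω/(2π) = 415.5 Hz.

(a) f₀ = 3008 Hz  (b) Q = 7.238  (c) BW = 415.5 Hz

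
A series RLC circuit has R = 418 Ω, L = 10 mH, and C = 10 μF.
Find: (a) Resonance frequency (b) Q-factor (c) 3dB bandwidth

Step 1 — Resonance condition Im(Z)=0 gives ω₀ = 1/√(LC).
Step 2 — ω₀ = 1/√(0.01·1e-05) = 3162 rad/s.
Step 3 — f₀ = ω₀/(2π) = 503.3 Hz.
Step 4 — Series Q: Q = ω₀L/R = 3162·0.01/418 = 0.07565.
Step 5 — 3dB bandwidth: Δω = ω₀/Q = 4.18e+04 rad/s; BW = Δω/(2π) = 6653 Hz.

(a) f₀ = 503.3 Hz  (b) Q = 0.07565  (c) BW = 6653 Hz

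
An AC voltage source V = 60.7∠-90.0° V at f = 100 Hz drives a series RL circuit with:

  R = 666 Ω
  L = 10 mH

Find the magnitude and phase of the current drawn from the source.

Step 1 — Angular frequency: ω = 2π·f = 2π·100 = 628.3 rad/s.
Step 2 — Component impedances:
  R: Z = R = 666 Ω
  L: Z = jωL = j·628.3·0.01 = 0 + j6.283 Ω
Step 3 — Series combination: Z_total = R + L = 666 + j6.283 Ω = 666∠0.5° Ω.
Step 4 — Source phasor: V = 60.7∠-90.0° V = 0 - j60.7 V.
Step 5 — Ohm's law: I = V / Z_total = (0 - j60.7) / (666 + j6.283) = -0.0008598 - j0.09113 A.
Step 6 — Convert to polar: |I| = 0.09114 A, ∠I = -90.5°.

I = 0.09114∠-90.5° A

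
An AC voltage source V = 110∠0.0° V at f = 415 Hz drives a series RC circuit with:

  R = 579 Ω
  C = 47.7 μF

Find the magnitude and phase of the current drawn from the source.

Step 1 — Angular frequency: ω = 2π·f = 2π·415 = 2608 rad/s.
Step 2 — Component impedances:
  R: Z = R = 579 Ω
  C: Z = 1/(jωC) = -j/(ω·C) = 0 - j8.04 Ω
Step 3 — Series combination: Z_total = R + C = 579 - j8.04 Ω = 579.1∠-0.8° Ω.
Step 4 — Source phasor: V = 110∠0.0° V = 110 V.
Step 5 — Ohm's law: I = V / Z_total = (110) / (579 - j8.04) = 0.1899 + j0.002638 A.
Step 6 — Convert to polar: |I| = 0.19 A, ∠I = 0.8°.

I = 0.19∠0.8° A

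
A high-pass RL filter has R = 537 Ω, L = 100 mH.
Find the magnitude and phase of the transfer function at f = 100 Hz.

Step 1 — Angular frequency: ω = 2π·100 = 628.3 rad/s.
Step 2 — Transfer function: H(jω) = jωL/(R + jωL).
Step 3 — Numerator jωL = j·62.83; denominator R + jωL = 537 + j62.83.
Step 4 — H = 0.01351 + j0.1154.
Step 5 — Magnitude: |H| = 0.1162 (-18.7 dB); phase: φ = 83.3°.

|H| = 0.1162 (-18.7 dB), φ = 83.3°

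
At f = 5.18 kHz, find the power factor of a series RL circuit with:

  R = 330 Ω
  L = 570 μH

Step 1 — Angular frequency: ω = 2π·f = 2π·5180 = 3.255e+04 rad/s.
Step 2 — Component impedances:
  R: Z = R = 330 Ω
  L: Z = jωL = j·3.255e+04·0.00057 = 0 + j18.55 Ω
Step 3 — Series combination: Z_total = R + L = 330 + j18.55 Ω = 330.5∠3.2° Ω.
Step 4 — Power factor: PF = cos(φ) = Re(Z)/|Z| = 330/330.52 = 0.9984.
Step 5 — Type: Im(Z) = 18.55 ⇒ lagging (phase φ = 3.2°).

PF = 0.9984 (lagging, φ = 3.2°)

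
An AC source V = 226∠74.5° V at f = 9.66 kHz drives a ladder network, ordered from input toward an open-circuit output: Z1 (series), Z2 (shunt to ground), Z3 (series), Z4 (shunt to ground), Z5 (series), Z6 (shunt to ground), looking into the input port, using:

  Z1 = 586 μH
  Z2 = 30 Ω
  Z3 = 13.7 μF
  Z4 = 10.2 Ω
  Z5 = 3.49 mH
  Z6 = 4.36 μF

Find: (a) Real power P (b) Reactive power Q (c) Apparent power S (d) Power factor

Step 1 — Angular frequency: ω = 2π·f = 2π·9660 = 6.07e+04 rad/s.
Step 2 — Component impedances:
  Z1: Z = jωL = j·6.07e+04·0.000586 = 0 + j35.57 Ω
  Z2: Z = R = 30 Ω
  Z3: Z = 1/(jωC) = -j/(ω·C) = 0 - j1.203 Ω
  Z4: Z = R = 10.2 Ω
  Z5: Z = jωL = j·6.07e+04·0.00349 = 0 + j211.8 Ω
  Z6: Z = 1/(jωC) = -j/(ω·C) = 0 - j3.779 Ω
Step 3 — Ladder network (open output): work backward from the far end, alternating series and parallel combinations. Z_in = 7.605 + j35.18 Ω = 35.99∠77.8° Ω.
Step 4 — Source phasor: V = 226∠74.5° V = 60.4 + j217.8 V.
Step 5 — Current: I = V / Z = 6.269 - j0.3615 A = 6.28∠-3.3° A.
Step 6 — Complex power: S = V·I* = 299.9 + j1387 VA.
Step 7 — Real power: P = Re(S) = 299.9 W.
Step 8 — Reactive power: Q = Im(S) = 1387 VAR.
Step 9 — Apparent power: |S| = 1419 VA.
Step 10 — Power factor: PF = P/|S| = 0.2113 (lagging).

(a) P = 299.9 W  (b) Q = 1387 VAR  (c) S = 1419 VA  (d) PF = 0.2113 (lagging)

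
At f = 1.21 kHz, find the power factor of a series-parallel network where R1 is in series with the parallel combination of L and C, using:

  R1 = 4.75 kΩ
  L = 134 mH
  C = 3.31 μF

Step 1 — Angular frequency: ω = 2π·f = 2π·1210 = 7603 rad/s.
Step 2 — Component impedances:
  R1: Z = R = 4750 Ω
  L: Z = jωL = j·7603·0.134 = 0 + j1019 Ω
  C: Z = 1/(jωC) = -j/(ω·C) = 0 - j39.74 Ω
Step 3 — Parallel branch: L || C = 1/(1/L + 1/C) = 0 - j41.35 Ω.
Step 4 — Series with R1: Z_total = R1 + (L || C) = 4750 - j41.35 Ω = 4750∠-0.5° Ω.
Step 5 — Power factor: PF = cos(φ) = Re(Z)/|Z| = 4750/4750 = 1.
Step 6 — Type: Im(Z) = -41.35 ⇒ leading (phase φ = -0.5°).

PF = 1 (leading, φ = -0.5°)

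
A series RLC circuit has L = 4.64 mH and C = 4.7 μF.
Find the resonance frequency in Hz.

Step 1 — Resonance condition Im(Z)=0 gives ω₀ = 1/√(LC).
Step 2 — ω₀ = 1/√(0.00464·4.7e-06) = 6772 rad/s.
Step 3 — f₀ = ω₀/(2π) = 1078 Hz.

f₀ = 1078 Hz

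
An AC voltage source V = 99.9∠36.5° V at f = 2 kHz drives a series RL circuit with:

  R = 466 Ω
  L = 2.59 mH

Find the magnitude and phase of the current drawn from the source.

Step 1 — Angular frequency: ω = 2π·f = 2π·2000 = 1.257e+04 rad/s.
Step 2 — Component impedances:
  R: Z = R = 466 Ω
  L: Z = jωL = j·1.257e+04·0.00259 = 0 + j32.55 Ω
Step 3 — Series combination: Z_total = R + L = 466 + j32.55 Ω = 467.1∠4.0° Ω.
Step 4 — Source phasor: V = 99.9∠36.5° V = 80.31 + j59.42 V.
Step 5 — Ohm's law: I = V / Z_total = (80.31 + j59.42) / (466 + j32.55) = 0.1804 + j0.1149 A.
Step 6 — Convert to polar: |I| = 0.2139 A, ∠I = 32.5°.

I = 0.2139∠32.5° A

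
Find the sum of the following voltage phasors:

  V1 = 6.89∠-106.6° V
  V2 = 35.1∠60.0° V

Step 1 — Convert each phasor to rectangular form:
  V1 = 6.89·(cos(-106.6°) + j·sin(-106.6°)) = -1.968 - j6.603 V
  V2 = 35.1·(cos(60.0°) + j·sin(60.0°)) = 17.55 + j30.4 V
Step 2 — Sum components: V_total = 15.58 + j23.79 V.
Step 3 — Convert to polar: |V_total| = 28.44 V, ∠V_total = 56.8°.

V_total = 28.44∠56.8° V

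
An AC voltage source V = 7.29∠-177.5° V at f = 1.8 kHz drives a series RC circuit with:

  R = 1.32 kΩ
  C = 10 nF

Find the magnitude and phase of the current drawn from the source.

Step 1 — Angular frequency: ω = 2π·f = 2π·1800 = 1.131e+04 rad/s.
Step 2 — Component impedances:
  R: Z = R = 1320 Ω
  C: Z = 1/(jωC) = -j/(ω·C) = 0 - j8842 Ω
Step 3 — Series combination: Z_total = R + C = 1320 - j8842 Ω = 8940∠-81.5° Ω.
Step 4 — Source phasor: V = 7.29∠-177.5° V = -7.283 - j0.318 V.
Step 5 — Ohm's law: I = V / Z_total = (-7.283 - j0.318) / (1320 - j8842) = -8.511e-05 - j0.000811 A.
Step 6 — Convert to polar: |I| = 0.0008154 A, ∠I = -96.0°.

I = 0.0008154∠-96.0° A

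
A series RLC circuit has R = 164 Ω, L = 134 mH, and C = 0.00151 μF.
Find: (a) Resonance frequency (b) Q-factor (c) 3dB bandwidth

Step 1 — Resonance condition Im(Z)=0 gives ω₀ = 1/√(LC).
Step 2 — ω₀ = 1/√(0.134·1.51e-09) = 7.03e+04 rad/s.
Step 3 — f₀ = ω₀/(2π) = 1.119e+04 Hz.
Step 4 — Series Q: Q = ω₀L/R = 7.03e+04·0.134/164 = 57.44.
Step 5 — 3dB bandwidth: Δω = ω₀/Q = 1224 rad/s; BW = Δω/(2π) = 194.8 Hz.

(a) f₀ = 1.119e+04 Hz  (b) Q = 57.44  (c) BW = 194.8 Hz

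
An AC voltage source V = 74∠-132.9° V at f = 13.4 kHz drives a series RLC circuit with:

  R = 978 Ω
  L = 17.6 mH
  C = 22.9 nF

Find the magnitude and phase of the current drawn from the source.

Step 1 — Angular frequency: ω = 2π·f = 2π·1.34e+04 = 8.419e+04 rad/s.
Step 2 — Component impedances:
  R: Z = R = 978 Ω
  L: Z = jωL = j·8.419e+04·0.0176 = 0 + j1482 Ω
  C: Z = 1/(jωC) = -j/(ω·C) = 0 - j518.7 Ω
Step 3 — Series combination: Z_total = R + L + C = 978 + j963.2 Ω = 1373∠44.6° Ω.
Step 4 — Source phasor: V = 74∠-132.9° V = -50.37 - j54.21 V.
Step 5 — Ohm's law: I = V / Z_total = (-50.37 - j54.21) / (978 + j963.2) = -0.05386 - j0.002387 A.
Step 6 — Convert to polar: |I| = 0.05391 A, ∠I = -177.5°.

I = 0.05391∠-177.5° A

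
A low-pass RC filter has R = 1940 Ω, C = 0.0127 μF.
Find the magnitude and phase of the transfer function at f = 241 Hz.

Step 1 — Angular frequency: ω = 2π·241 = 1514 rad/s.
Step 2 — Transfer function: H(jω) = 1/(1 + jωRC).
Step 3 — Denominator: 1 + jωRC = 1 + j·1514·1940·1.27e-08 = 1 + j0.03731.
Step 4 — H = 0.9986 - j0.03726.
Step 5 — Magnitude: |H| = 0.9993 (-0.0 dB); phase: φ = -2.1°.

|H| = 0.9993 (-0.0 dB), φ = -2.1°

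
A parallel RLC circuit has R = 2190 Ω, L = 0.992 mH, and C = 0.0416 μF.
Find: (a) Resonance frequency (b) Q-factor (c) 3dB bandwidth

Step 1 — Resonance: ω₀ = 1/√(LC) = 1/√(0.000992·4.16e-08) = 1.557e+05 rad/s.
Step 2 — f₀ = ω₀/(2π) = 2.478e+04 Hz.
Step 3 — Parallel Q: Q = R/(ω₀L) = 2190/(1.557e+05·0.000992) = 14.18.
Step 4 — Bandwidth: Δω = ω₀/Q = 1.098e+04 rad/s; BW = Δω/(2π) = 1747 Hz.

(a) f₀ = 2.478e+04 Hz  (b) Q = 14.18  (c) BW = 1747 Hz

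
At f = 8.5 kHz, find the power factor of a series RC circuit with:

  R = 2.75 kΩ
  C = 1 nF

Step 1 — Angular frequency: ω = 2π·f = 2π·8500 = 5.341e+04 rad/s.
Step 2 — Component impedances:
  R: Z = R = 2750 Ω
  C: Z = 1/(jωC) = -j/(ω·C) = 0 - j1.872e+04 Ω
Step 3 — Series combination: Z_total = R + C = 2750 - j1.872e+04 Ω = 1.892e+04∠-81.6° Ω.
Step 4 — Power factor: PF = cos(φ) = Re(Z)/|Z| = 2750/1.892e+04 = 0.1453.
Step 5 — Type: Im(Z) = -1.872e+04 ⇒ leading (phase φ = -81.6°).

PF = 0.1453 (leading, φ = -81.6°)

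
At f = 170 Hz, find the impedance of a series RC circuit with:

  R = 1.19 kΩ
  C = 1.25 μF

Step 1 — Angular frequency: ω = 2π·f = 2π·170 = 1068 rad/s.
Step 2 — Component impedances:
  R: Z = R = 1190 Ω
  C: Z = 1/(jωC) = -j/(ω·C) = 0 - j749 Ω
Step 3 — Series combination: Z_total = R + C = 1190 - j749 Ω = 1406∠-32.2° Ω.

Z = 1190 - j749 Ω = 1406∠-32.2° Ω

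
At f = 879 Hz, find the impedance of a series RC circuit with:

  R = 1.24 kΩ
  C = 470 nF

Step 1 — Angular frequency: ω = 2π·f = 2π·879 = 5523 rad/s.
Step 2 — Component impedances:
  R: Z = R = 1240 Ω
  C: Z = 1/(jωC) = -j/(ω·C) = 0 - j385.2 Ω
Step 3 — Series combination: Z_total = R + C = 1240 - j385.2 Ω = 1298∠-17.3° Ω.

Z = 1240 - j385.2 Ω = 1298∠-17.3° Ω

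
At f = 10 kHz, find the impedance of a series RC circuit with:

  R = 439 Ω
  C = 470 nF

Step 1 — Angular frequency: ω = 2π·f = 2π·1e+04 = 6.283e+04 rad/s.
Step 2 — Component impedances:
  R: Z = R = 439 Ω
  C: Z = 1/(jωC) = -j/(ω·C) = 0 - j33.86 Ω
Step 3 — Series combination: Z_total = R + C = 439 - j33.86 Ω = 440.3∠-4.4° Ω.

Z = 439 - j33.86 Ω = 440.3∠-4.4° Ω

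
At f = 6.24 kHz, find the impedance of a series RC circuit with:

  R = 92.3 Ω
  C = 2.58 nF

Step 1 — Angular frequency: ω = 2π·f = 2π·6240 = 3.921e+04 rad/s.
Step 2 — Component impedances:
  R: Z = R = 92.3 Ω
  C: Z = 1/(jωC) = -j/(ω·C) = 0 - j9886 Ω
Step 3 — Series combination: Z_total = R + C = 92.3 - j9886 Ω = 9886∠-89.5° Ω.

Z = 92.3 - j9886 Ω = 9886∠-89.5° Ω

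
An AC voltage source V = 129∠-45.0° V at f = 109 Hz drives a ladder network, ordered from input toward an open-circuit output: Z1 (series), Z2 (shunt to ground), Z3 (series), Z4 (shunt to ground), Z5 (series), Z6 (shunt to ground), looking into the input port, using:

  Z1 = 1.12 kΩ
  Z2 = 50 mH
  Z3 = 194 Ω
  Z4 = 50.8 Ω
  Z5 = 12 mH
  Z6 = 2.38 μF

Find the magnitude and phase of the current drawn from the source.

Step 1 — Angular frequency: ω = 2π·f = 2π·109 = 684.9 rad/s.
Step 2 — Component impedances:
  Z1: Z = R = 1120 Ω
  Z2: Z = jωL = j·684.9·0.05 = 0 + j34.24 Ω
  Z3: Z = R = 194 Ω
  Z4: Z = R = 50.8 Ω
  Z5: Z = jωL = j·684.9·0.012 = 0 + j8.218 Ω
  Z6: Z = 1/(jωC) = -j/(ω·C) = 0 - j613.5 Ω
Step 3 — Ladder network (open output): work backward from the far end, alternating series and parallel combinations. Z_in = 1125 + j33.66 Ω = 1125∠1.7° Ω.
Step 4 — Source phasor: V = 129∠-45.0° V = 91.22 - j91.22 V.
Step 5 — Ohm's law: I = V / Z_total = (91.22 - j91.22) / (1125 + j33.66) = 0.0786 - j0.08345 A.
Step 6 — Convert to polar: |I| = 0.1146 A, ∠I = -46.7°.

I = 0.1146∠-46.7° A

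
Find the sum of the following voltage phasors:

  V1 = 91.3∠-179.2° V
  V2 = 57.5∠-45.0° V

Step 1 — Convert each phasor to rectangular form:
  V1 = 91.3·(cos(-179.2°) + j·sin(-179.2°)) = -91.29 - j1.275 V
  V2 = 57.5·(cos(-45.0°) + j·sin(-45.0°)) = 40.66 - j40.66 V
Step 2 — Sum components: V_total = -50.63 - j41.93 V.
Step 3 — Convert to polar: |V_total| = 65.74 V, ∠V_total = -140.4°.

V_total = 65.74∠-140.4° V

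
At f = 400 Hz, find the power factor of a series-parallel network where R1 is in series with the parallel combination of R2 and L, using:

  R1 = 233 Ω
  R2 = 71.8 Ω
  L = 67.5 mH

Step 1 — Angular frequency: ω = 2π·f = 2π·400 = 2513 rad/s.
Step 2 — Component impedances:
  R1: Z = R = 233 Ω
  R2: Z = R = 71.8 Ω
  L: Z = jωL = j·2513·0.0675 = 0 + j169.6 Ω
Step 3 — Parallel branch: R2 || L = 1/(1/R2 + 1/L) = 60.89 + j25.77 Ω.
Step 4 — Series with R1: Z_total = R1 + (R2 || L) = 293.9 + j25.77 Ω = 295∠5.0° Ω.
Step 5 — Power factor: PF = cos(φ) = Re(Z)/|Z| = 293.89/295.02 = 0.9962.
Step 6 — Type: Im(Z) = 25.77 ⇒ lagging (phase φ = 5.0°).

PF = 0.9962 (lagging, φ = 5.0°)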